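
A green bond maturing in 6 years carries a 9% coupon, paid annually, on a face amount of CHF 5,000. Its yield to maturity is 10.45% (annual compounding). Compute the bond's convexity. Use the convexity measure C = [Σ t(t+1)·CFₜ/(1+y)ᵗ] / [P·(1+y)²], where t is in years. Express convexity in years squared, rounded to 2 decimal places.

25.77

With y = 0.1045:
  t   CF        PV=CF/(1+0.1045)^t    t·PV        t(t+1)·PV
  1       450.00       407.4242       407.4242         814.8483
  2       450.00       368.8766       737.7531       2,213.2594
  3       450.00       333.9761     1,001.9282       4,007.7129
  4       450.00       302.3776     1,209.5104       6,047.5522
  5       450.00       273.7688     1,368.8439       8,213.0633
  6     5,450.00     3,001.9412    18,011.6472     126,081.5303
  Σ                  4,688.3644    22,737.1070     147,377.9665
P = 4,688.3644.
Convexity = Σ t(t+1)·PV / [P·(1+y)²] = 147,377.9665 / (4,688.3644 × 1.219920) = 25.76794.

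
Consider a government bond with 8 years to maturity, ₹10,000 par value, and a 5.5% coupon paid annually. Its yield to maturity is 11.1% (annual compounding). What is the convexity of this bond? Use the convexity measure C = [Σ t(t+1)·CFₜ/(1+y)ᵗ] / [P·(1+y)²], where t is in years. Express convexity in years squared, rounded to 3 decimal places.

43.155

With y = 0.111:
  t   CF        PV=CF/(1+0.111)^t    t·PV        t(t+1)·PV
  1       550.00       495.0495       495.0495         990.0990
  2       550.00       445.5891       891.1782       2,673.5347
  3       550.00       401.0703     1,203.2109       4,812.8437
  4       550.00       360.9994     1,443.9975       7,219.9876
  5       550.00       324.9319     1,624.6597       9,747.9580
  6       550.00       292.4680     1,754.8079      12,283.6555
  7       550.00       263.2475     1,842.7326      14,741.8607
  8    10,550.00     4,545.0638    36,360.5108     327,244.5968
  Σ                  7,128.4196    45,616.1471     379,714.5359
P = 7,128.4196.
Convexity = Σ t(t+1)·PV / [P·(1+y)²] = 379,714.5359 / (7,128.4196 × 1.234321) = 43.15547.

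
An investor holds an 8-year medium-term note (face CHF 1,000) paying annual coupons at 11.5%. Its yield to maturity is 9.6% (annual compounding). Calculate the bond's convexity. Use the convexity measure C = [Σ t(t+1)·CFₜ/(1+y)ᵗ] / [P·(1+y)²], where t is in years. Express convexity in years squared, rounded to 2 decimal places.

With y = 0.096:
  t   CF        PV=CF/(1+0.096)^t    t·PV        t(t+1)·PV
  1       115.00       104.9270       104.9270         209.8540
  2       115.00        95.7363       191.4726         574.4179
  3       115.00        87.3507       262.0520       1,048.2079
  4       115.00        79.6995       318.7980       1,593.9901
  5       115.00        72.7185       363.5926       2,181.5558
  6       115.00        66.3490       398.0941       2,786.6589
  7       115.00        60.5374       423.7620       3,390.0959
  8     1,115.00       535.5382     4,284.3054      38,558.7486
  Σ                  1,102.8566     6,347.0038      50,343.5291
P = 1,102.8566.
Convexity = Σ t(t+1)·PV / [P·(1+y)²] = 50,343.5291 / (1,102.8566 × 1.201216) = 38.00174.

38.00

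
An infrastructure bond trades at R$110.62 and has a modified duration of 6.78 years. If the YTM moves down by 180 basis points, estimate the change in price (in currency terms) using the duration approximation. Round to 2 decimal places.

+R$13.50

Duration approximation: ΔP/P ≈ -D_mod · Δy = -6.78 × (-0.018) = +0.122040.
ΔP ≈ 110.62 × (+0.122040) = +13.5000648.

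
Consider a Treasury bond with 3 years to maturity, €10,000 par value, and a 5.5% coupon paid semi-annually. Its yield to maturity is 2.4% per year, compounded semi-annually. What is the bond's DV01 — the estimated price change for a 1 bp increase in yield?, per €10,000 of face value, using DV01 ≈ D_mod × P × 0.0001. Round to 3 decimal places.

Periodic yield y = 0.012.
  t   CF        PV=CF/(1+0.012)^t    t·PV
  1       275.00       271.7391       271.7391
  2       275.00       268.5169       537.0339
  3       275.00       265.3329       795.9988
  4       275.00       262.1867     1,048.7468
  5       275.00       259.0778     1,295.3888
  6    10,275.00     9,565.3035    57,391.8211
  Σ                 10,892.1570    61,340.7285
P = 10,892.1570; D_Mac = 5.63164 half-year periods = 2.81582 yrs; D_mod = 2.78243 yrs.
DV01 ≈ 2.78243 × 10,892.1570 × 0.0001 = 3.030668.

€3.031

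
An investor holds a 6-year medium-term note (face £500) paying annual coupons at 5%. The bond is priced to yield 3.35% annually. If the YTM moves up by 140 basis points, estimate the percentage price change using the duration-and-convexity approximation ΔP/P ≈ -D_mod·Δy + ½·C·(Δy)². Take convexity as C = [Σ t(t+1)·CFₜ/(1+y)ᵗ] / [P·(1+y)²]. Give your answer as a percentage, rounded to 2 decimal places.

-6.93%

With y = 0.0335:
  t   CF        PV=CF/(1+0.0335)^t    t·PV        t(t+1)·PV
  1        25.00        24.1896        24.1896          48.3793
  2        25.00        23.4056        46.8111         140.4334
  3        25.00        22.6469        67.9407         271.7627
  4        25.00        21.9128        87.6512         438.2562
  5        25.00        21.2025       106.0126         636.0758
  6       525.00       430.8206     2,584.9233      18,094.4634
  Σ                    544.1780     2,917.5286      19,629.3707
P = 544.1780; D_Mac = 5.36135 yrs; D_mod = 5.18757 yrs; C = 33.77104.
Duration effect: -5.18757 × (+0.014) = -0.072626
Convexity effect: 0.5 × 33.77104 × (0.014)² = +0.0033096
ΔP/P ≈ -0.072626 + 0.0033096 = -0.069316 = -6.9316%.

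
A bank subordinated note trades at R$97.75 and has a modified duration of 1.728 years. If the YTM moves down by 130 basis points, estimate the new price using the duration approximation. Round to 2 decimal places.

Duration approximation: ΔP/P ≈ -D_mod · Δy = -1.728 × (-0.013) = +0.022464.
New price ≈ 97.75 × (1 + 0.022464) = 99.945856.

R$99.95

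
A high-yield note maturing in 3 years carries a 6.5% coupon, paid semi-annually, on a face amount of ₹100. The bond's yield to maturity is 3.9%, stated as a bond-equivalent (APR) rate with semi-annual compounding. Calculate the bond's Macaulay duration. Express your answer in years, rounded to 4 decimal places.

Periodic yield y = 0.0195. Discount each cash flow and weight by its period:
  t   CF        PV=CF/(1+0.0195)^t    t·PV
  1         3.25         3.1878         3.1878
  2         3.25         3.1269         6.2537
  3         3.25         3.0671         9.2012
  4         3.25         3.0084        12.0336
  5         3.25         2.9509        14.7543
  6       103.25        91.9532       551.7190
  Σ                    107.2942       597.1495
Price P = Σ PV = 107.2942.
Macaulay duration = Σ(t·PV) / P = 597.1495 / 107.2942 = 5.56554 half-year periods.
In years: 5.56554 / 2 = 2.78277 years.

2.7828 years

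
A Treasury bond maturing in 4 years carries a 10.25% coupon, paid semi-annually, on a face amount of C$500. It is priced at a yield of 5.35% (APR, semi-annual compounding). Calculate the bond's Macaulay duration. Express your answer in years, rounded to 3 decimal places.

Periodic yield y = 0.02675. Discount each cash flow and weight by its period:
  t   CF        PV=CF/(1+0.02675)^t    t·PV
  1       25.625        24.9574        24.9574
  2       25.625        24.3072        48.6143
  3       25.625        23.6739        71.0217
  4       25.625        23.0571        92.2285
  5       25.625        22.4564       112.2820
  6       25.625        21.8714       131.2281
  7       25.625        21.3015       149.1107
  8      525.625       425.5576     3,404.4606
  Σ                    587.1824     4,033.9034
Price P = Σ PV = 587.1824.
Macaulay duration = Σ(t·PV) / P = 4,033.9034 / 587.1824 = 6.86993 half-year periods.
In years: 6.86993 / 2 = 3.43497 years.

3.435 years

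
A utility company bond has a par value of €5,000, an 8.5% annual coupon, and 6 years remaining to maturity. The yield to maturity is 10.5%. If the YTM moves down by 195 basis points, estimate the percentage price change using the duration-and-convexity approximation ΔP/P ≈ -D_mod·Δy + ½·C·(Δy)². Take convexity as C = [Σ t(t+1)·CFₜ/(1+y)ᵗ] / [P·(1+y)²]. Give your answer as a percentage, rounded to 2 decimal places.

+9.12%

With y = 0.105:
  t   CF        PV=CF/(1+0.105)^t    t·PV        t(t+1)·PV
  1       425.00       384.6154       384.6154         769.2308
  2       425.00       348.0682       696.1364       2,088.4093
  3       425.00       314.9939       944.9816       3,779.9264
  4       425.00       285.0623     1,140.2493       5,701.2464
  5       425.00       257.9750     1,289.8748       7,739.2486
  6     5,425.00     2,980.0673    17,880.4039     125,162.8273
  Σ                  4,570.7821    22,336.2614     145,240.8888
P = 4,570.7821; D_Mac = 4.88675 yrs; D_mod = 4.42240 yrs; C = 26.02399.
Duration effect: -4.42240 × (-0.0195) = +0.086237
Convexity effect: 0.5 × 26.02399 × (-0.0195)² = +0.0049478
ΔP/P ≈ +0.086237 + 0.0049478 = +0.091185 = +9.1185%.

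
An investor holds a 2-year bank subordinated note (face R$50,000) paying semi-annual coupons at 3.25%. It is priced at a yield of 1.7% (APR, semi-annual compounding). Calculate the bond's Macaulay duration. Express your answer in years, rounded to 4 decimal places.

1.9533 years

Periodic yield y = 0.0085. Discount each cash flow and weight by its period:
  t   CF        PV=CF/(1+0.0085)^t    t·PV
  1       812.50       805.6520       805.6520
  2       812.50       798.8616     1,597.7233
  3       812.50       792.1285     2,376.3856
  4    50,812.50    49,120.9721   196,483.8883
  Σ                 51,517.6142   201,263.6492
Price P = Σ PV = 51,517.6142.
Macaulay duration = Σ(t·PV) / P = 201,263.6492 / 51,517.6142 = 3.90670 half-year periods.
In years: 3.90670 / 2 = 1.95335 years.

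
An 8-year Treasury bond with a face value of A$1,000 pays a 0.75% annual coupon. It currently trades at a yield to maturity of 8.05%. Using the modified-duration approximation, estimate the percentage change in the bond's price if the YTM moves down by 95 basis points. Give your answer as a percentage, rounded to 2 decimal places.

+6.78%

Periodic yield y = 0.0805. Modified duration first:
  t   CF        PV=CF/(1+0.0805)^t    t·PV
  1         7.50         6.9412         6.9412
  2         7.50         6.4241        12.8482
  3         7.50         5.9455        17.8364
  4         7.50         5.5025        22.0101
  5         7.50         5.0926        25.4629
  6         7.50         4.7132        28.2790
  7         7.50         4.3620        30.5342
  8     1,007.50       542.3091     4,338.4727
  Σ                    581.2902     4,482.3847
P = 581.2902; D_Mac = 7.71110 yrs; D_mod = 7.71110/(1+0.0805) = 7.13660 yrs.
ΔP/P ≈ -D_mod · Δy = -7.13660 × (-0.0095) = +0.067798 = +6.7798%.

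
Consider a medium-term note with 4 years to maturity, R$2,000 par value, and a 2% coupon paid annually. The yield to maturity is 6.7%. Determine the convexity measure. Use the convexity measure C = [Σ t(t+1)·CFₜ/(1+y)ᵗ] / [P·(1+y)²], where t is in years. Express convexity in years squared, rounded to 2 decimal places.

With y = 0.067:
  t   CF        PV=CF/(1+0.067)^t    t·PV        t(t+1)·PV
  1        40.00        37.4883        37.4883          74.9766
  2        40.00        35.1343        70.2686         210.8057
  3        40.00        32.9281        98.7843         395.1373
  4     2,040.00     1,573.8832     6,295.5327      31,477.6633
  Σ                  1,679.4338     6,502.0738      32,158.5828
P = 1,679.4338.
Convexity = Σ t(t+1)·PV / [P·(1+y)²] = 32,158.5828 / (1,679.4338 × 1.138489) = 16.81919.

16.82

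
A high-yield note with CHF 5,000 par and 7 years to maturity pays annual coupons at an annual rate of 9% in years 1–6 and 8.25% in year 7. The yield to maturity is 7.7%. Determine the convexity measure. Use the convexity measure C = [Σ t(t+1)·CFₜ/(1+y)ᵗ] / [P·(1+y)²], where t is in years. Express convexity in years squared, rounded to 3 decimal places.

34.996

With y = 0.077:
  t   CF        PV=CF/(1+0.077)^t    t·PV        t(t+1)·PV
  1       450.00       417.8273       417.8273         835.6546
  2       450.00       387.9548       775.9096       2,327.7287
  3       450.00       360.2180     1,080.6540       4,322.6159
  4       450.00       334.4642     1,337.8570       6,689.2849
  5       450.00       310.5518     1,552.7588       9,316.5529
  6       450.00       288.3489     1,730.0934      12,110.6537
  7     5,412.50     3,220.2381    22,541.6668     180,333.3345
  Σ                  5,319.6031    29,436.7668     215,935.8252
P = 5,319.6031.
Convexity = Σ t(t+1)·PV / [P·(1+y)²] = 215,935.8252 / (5,319.6031 × 1.159929) = 34.99565.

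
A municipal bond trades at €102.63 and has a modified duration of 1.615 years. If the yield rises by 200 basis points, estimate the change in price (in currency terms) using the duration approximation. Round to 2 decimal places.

-€3.31

Duration approximation: ΔP/P ≈ -D_mod · Δy = -1.615 × (+0.02) = -0.032300.
ΔP ≈ 102.63 × (-0.032300) = -3.314949.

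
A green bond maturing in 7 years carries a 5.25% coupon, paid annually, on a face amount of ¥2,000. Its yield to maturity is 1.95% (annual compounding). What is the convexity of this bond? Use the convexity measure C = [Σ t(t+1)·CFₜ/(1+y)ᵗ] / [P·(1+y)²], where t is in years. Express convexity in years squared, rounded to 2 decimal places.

With y = 0.0195:
  t   CF        PV=CF/(1+0.0195)^t    t·PV        t(t+1)·PV
  1       105.00       102.9917       102.9917         205.9833
  2       105.00       101.0217       202.0435         606.1304
  3       105.00        99.0895       297.2685       1,189.0739
  4       105.00        97.1942       388.7768       1,943.8841
  5       105.00        95.3352       476.6759       2,860.0551
  6       105.00        93.5117       561.0702       3,927.4911
  7     2,105.00     1,838.8296    12,871.8073     102,974.4584
  Σ                  2,427.9736    14,900.6338     113,707.0764
P = 2,427.9736.
Convexity = Σ t(t+1)·PV / [P·(1+y)²] = 113,707.0764 / (2,427.9736 × 1.039380) = 45.05771.

45.06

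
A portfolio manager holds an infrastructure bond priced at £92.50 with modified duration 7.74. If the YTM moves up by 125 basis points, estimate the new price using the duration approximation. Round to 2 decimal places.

£83.55

Duration approximation: ΔP/P ≈ -D_mod · Δy = -7.74 × (+0.0125) = -0.096750.
New price ≈ 92.50 × (1 - 0.096750) = 83.550625.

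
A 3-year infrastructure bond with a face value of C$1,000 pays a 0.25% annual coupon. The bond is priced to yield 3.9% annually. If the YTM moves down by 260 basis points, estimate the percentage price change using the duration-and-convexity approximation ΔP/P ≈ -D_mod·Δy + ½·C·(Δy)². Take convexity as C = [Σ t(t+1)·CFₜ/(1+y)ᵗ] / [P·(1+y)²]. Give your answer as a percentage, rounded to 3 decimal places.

+7.862%

With y = 0.039:
  t   CF        PV=CF/(1+0.039)^t    t·PV        t(t+1)·PV
  1         2.50         2.4062         2.4062           4.8123
  2         2.50         2.3158         4.6317          13.8951
  3     1,002.50       893.7946     2,681.3839      10,725.5355
  Σ                    898.5166     2,688.4217      10,744.2429
P = 898.5166; D_Mac = 2.99207 yrs; D_mod = 2.87976 yrs; C = 11.07691.
Duration effect: -2.87976 × (-0.026) = +0.074874
Convexity effect: 0.5 × 11.07691 × (-0.026)² = +0.0037440
ΔP/P ≈ +0.074874 + 0.0037440 = +0.078618 = +7.8618%.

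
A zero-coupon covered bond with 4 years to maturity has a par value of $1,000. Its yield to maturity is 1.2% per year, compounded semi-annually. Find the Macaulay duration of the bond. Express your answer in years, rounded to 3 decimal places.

4.000 years

A zero-coupon bond has a single cash flow at maturity, so its Macaulay duration equals its maturity: 4 years.
(Equivalently: 8 semi-annual periods ÷ 2 = 4 years.)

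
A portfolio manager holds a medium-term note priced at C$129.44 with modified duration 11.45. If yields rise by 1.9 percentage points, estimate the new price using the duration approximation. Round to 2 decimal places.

Duration approximation: ΔP/P ≈ -D_mod · Δy = -11.45 × (+0.019) = -0.217550.
New price ≈ 129.44 × (1 - 0.217550) = 101.280328.

C$101.28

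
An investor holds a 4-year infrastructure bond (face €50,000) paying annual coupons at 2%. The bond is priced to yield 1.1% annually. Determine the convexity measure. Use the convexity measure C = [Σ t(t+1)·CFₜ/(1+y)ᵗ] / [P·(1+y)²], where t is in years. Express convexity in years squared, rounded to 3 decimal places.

18.825

With y = 0.011:
  t   CF        PV=CF/(1+0.011)^t    t·PV        t(t+1)·PV
  1     1,000.00       989.1197       989.1197       1,978.2394
  2     1,000.00       978.3577     1,956.7155       5,870.1465
  3     1,000.00       967.7129     2,903.1387      11,612.5549
  4    51,000.00    48,816.3781   195,265.5122     976,327.5612
  Σ                 51,751.5684   201,114.4861     995,788.5020
P = 51,751.5684.
Convexity = Σ t(t+1)·PV / [P·(1+y)²] = 995,788.5020 / (51,751.5684 × 1.022121) = 18.82527.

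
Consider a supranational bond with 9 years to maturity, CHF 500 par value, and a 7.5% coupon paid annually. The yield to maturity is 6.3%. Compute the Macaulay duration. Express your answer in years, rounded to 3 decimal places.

6.947 years

Periodic yield y = 0.063. Discount each cash flow and weight by its year:
  t   CF        PV=CF/(1+0.063)^t    t·PV
  1        37.50        35.2775        35.2775
  2        37.50        33.1868        66.3735
  3        37.50        31.2199        93.6597
  4        37.50        29.3696       117.4784
  5        37.50        27.6290       138.1449
  6        37.50        25.9915       155.9491
  7        37.50        24.4511       171.1577
  8        37.50        23.0020       184.0158
  9       537.50       310.1552     2,791.3969
  Σ                    540.2826     3,753.4537
Price P = Σ PV = 540.2826.
Macaulay duration = Σ(t·PV) / P = 3,753.4537 / 540.2826 = 6.94720 years.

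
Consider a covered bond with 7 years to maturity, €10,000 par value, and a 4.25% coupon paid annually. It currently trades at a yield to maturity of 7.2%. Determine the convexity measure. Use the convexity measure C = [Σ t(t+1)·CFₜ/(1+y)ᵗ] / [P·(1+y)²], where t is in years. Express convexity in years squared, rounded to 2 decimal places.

With y = 0.072:
  t   CF        PV=CF/(1+0.072)^t    t·PV        t(t+1)·PV
  1       425.00       396.4552       396.4552         792.9104
  2       425.00       369.8276       739.6553       2,218.9658
  3       425.00       344.9885     1,034.9654       4,139.8616
  4       425.00       321.8176     1,287.2704       6,436.3520
  5       425.00       300.2030     1,501.0149       9,006.0895
  6       425.00       280.0401     1,680.2406      11,761.6840
  7    10,425.00     6,407.8534    44,854.9737     358,839.7894
  Σ                  8,421.1854    51,494.5754     393,195.6527
P = 8,421.1854.
Convexity = Σ t(t+1)·PV / [P·(1+y)²] = 393,195.6527 / (8,421.1854 × 1.149184) = 40.62991.

40.63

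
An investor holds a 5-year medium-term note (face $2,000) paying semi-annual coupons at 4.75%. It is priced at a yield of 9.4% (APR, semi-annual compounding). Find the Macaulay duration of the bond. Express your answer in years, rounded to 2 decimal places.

4.45 years

Periodic yield y = 0.047. Discount each cash flow and weight by its period:
  t   CF        PV=CF/(1+0.047)^t    t·PV
  1        47.50        45.3677        45.3677
  2        47.50        43.3312        86.6623
  3        47.50        41.3860       124.1580
  4        47.50        39.5282       158.1127
  5        47.50        37.7538       188.7688
  6        47.50        36.0590       216.3539
  7        47.50        34.4403       241.0821
  8        47.50        32.8943       263.1541
  9        47.50        31.4176       282.7587
  10    2,047.50     1,293.4722    12,934.7218
  Σ                  1,635.6502    14,541.1402
Price P = Σ PV = 1,635.6502.
Macaulay duration = Σ(t·PV) / P = 14,541.1402 / 1,635.6502 = 8.89013 half-year periods.
In years: 8.89013 / 2 = 4.44506 years.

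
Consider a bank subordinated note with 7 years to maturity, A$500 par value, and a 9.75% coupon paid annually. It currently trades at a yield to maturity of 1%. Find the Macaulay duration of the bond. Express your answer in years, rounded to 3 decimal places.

Periodic yield y = 0.01. Discount each cash flow and weight by its year:
  t   CF        PV=CF/(1+0.01)^t    t·PV
  1        48.75        48.2673        48.2673
  2        48.75        47.7894        95.5789
  3        48.75        47.3163       141.9488
  4        48.75        46.8478       187.3912
  5        48.75        46.3840       231.9198
  6        48.75        45.9247       275.5482
  7       548.75       511.8290     3,582.8032
  Σ                    794.3585     4,563.4574
Price P = Σ PV = 794.3585.
Macaulay duration = Σ(t·PV) / P = 4,563.4574 / 794.3585 = 5.74483 years.

5.745 years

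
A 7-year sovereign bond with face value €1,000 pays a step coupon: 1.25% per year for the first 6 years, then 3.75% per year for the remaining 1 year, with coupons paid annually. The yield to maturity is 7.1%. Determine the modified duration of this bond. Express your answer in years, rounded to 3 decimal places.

Periodic yield y = 0.071. First find Macaulay duration:
  t   CF        PV=CF/(1+0.071)^t    t·PV
  1        12.50        11.6713        11.6713
  2        12.50        10.8976        21.7952
  3        12.50        10.1752        30.5255
  4        12.50         9.5006        38.0025
  5        12.50         8.8708        44.3540
  6        12.50         8.2827        49.6963
  7     1,037.50       641.8918     4,493.2424
  Σ                    701.2900     4,689.2873
P = 701.2900; Macaulay duration = 4,689.2873 / 701.2900 = 6.68666 years.
Modified duration = D_Mac / (1 + y) = 6.68666 / 1.071 = 6.24338 years.

6.243 years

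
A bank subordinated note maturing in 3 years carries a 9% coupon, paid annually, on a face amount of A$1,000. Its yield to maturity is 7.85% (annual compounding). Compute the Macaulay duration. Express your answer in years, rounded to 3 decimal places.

Periodic yield y = 0.0785. Discount each cash flow and weight by its year:
  t   CF        PV=CF/(1+0.0785)^t    t·PV
  1        90.00        83.4492        83.4492
  2        90.00        77.3753       154.7506
  3     1,090.00       868.8925     2,606.6775
  Σ                  1,029.7170     2,844.8773
Price P = Σ PV = 1,029.7170.
Macaulay duration = Σ(t·PV) / P = 2,844.8773 / 1,029.7170 = 2.76278 years.

2.763 years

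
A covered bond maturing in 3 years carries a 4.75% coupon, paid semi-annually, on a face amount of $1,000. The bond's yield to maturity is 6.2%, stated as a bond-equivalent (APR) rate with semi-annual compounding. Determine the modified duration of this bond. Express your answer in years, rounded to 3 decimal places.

2.742 years

Periodic yield y = 0.031. First find Macaulay duration:
  t   CF        PV=CF/(1+0.031)^t    t·PV
  1        23.75        23.0359        23.0359
  2        23.75        22.3432        44.6865
  3        23.75        21.6714        65.0143
  4        23.75        21.0198        84.0793
  5        23.75        20.3878       101.9390
  6     1,023.75       852.3970     5,114.3821
  Σ                    960.8552     5,433.1371
P = 960.8552; Macaulay duration = 5,433.1371 / 960.8552 = 5.65448 half-year periods = 2.82724 years.
Modified duration = D_Mac / (1 + y) = 2.82724 / 1.031 = 2.74223 years.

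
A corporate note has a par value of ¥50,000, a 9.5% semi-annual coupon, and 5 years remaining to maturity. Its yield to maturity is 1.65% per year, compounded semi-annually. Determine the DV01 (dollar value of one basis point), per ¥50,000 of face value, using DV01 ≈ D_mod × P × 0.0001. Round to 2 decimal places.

Periodic yield y = 0.00825.
  t   CF        PV=CF/(1+0.00825)^t    t·PV
  1     2,375.00     2,355.5666     2,355.5666
  2     2,375.00     2,336.2922     4,672.5843
  3     2,375.00     2,317.1755     6,951.5264
  4     2,375.00     2,298.2152     9,192.8608
  5     2,375.00     2,279.4101    11,397.0503
  6     2,375.00     2,260.7588    13,564.5528
  7     2,375.00     2,242.2602    15,695.8211
  8     2,375.00     2,223.9129    17,791.3030
  9     2,375.00     2,205.7157    19,851.4415
  10   52,375.00    48,243.8245   482,438.2453
  Σ                 68,763.1315   583,910.9520
P = 68,763.1315; D_Mac = 8.49163 half-year periods = 4.24581 yrs; D_mod = 4.21107 yrs.
DV01 ≈ 4.21107 × 68,763.1315 × 0.0001 = 28.956655.

¥28.96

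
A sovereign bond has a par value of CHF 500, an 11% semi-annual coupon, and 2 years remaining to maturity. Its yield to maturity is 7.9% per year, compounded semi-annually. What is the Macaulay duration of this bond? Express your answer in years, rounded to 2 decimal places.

1.85 years

Periodic yield y = 0.0395. Discount each cash flow and weight by its period:
  t   CF        PV=CF/(1+0.0395)^t    t·PV
  1        27.50        26.4550        26.4550
  2        27.50        25.4498        50.8995
  3        27.50        24.4827        73.4481
  4       527.50       451.7774     1,807.1095
  Σ                    528.1649     1,957.9122
Price P = Σ PV = 528.1649.
Macaulay duration = Σ(t·PV) / P = 1,957.9122 / 528.1649 = 3.70701 half-year periods.
In years: 3.70701 / 2 = 1.85350 years.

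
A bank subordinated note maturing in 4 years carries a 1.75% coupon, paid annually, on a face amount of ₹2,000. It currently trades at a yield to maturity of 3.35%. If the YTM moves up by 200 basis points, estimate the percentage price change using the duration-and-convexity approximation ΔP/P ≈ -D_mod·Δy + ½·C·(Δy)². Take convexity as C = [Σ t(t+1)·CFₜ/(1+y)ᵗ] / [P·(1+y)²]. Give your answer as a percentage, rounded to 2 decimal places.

With y = 0.0335:
  t   CF        PV=CF/(1+0.0335)^t    t·PV        t(t+1)·PV
  1        35.00        33.8655        33.8655          67.7310
  2        35.00        32.7678        65.5356         196.6067
  3        35.00        31.7056        95.1169         380.4677
  4     2,035.00     1,783.7028     7,134.8111      35,674.0556
  Σ                  1,882.0417     7,329.3291      36,318.8611
P = 1,882.0417; D_Mac = 3.89435 yrs; D_mod = 3.76812 yrs; C = 18.06683.
Duration effect: -3.76812 × (+0.02) = -0.075362
Convexity effect: 0.5 × 18.06683 × (0.02)² = +0.0036134
ΔP/P ≈ -0.075362 + 0.0036134 = -0.071749 = -7.1749%.

-7.17%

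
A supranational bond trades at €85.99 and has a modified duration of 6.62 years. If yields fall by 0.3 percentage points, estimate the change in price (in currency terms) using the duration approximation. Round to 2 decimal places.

+€1.71

Duration approximation: ΔP/P ≈ -D_mod · Δy = -6.62 × (-0.003) = +0.019860.
ΔP ≈ 85.99 × (+0.019860) = +1.7077614.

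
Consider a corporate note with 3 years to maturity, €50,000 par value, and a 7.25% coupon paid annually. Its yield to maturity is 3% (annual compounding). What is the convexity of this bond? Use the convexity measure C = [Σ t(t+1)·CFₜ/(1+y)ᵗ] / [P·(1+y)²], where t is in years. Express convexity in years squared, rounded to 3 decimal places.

With y = 0.03:
  t   CF        PV=CF/(1+0.03)^t    t·PV        t(t+1)·PV
  1     3,625.00     3,519.4175     3,519.4175       7,038.8350
  2     3,625.00     3,416.9102     6,833.8203      20,501.4610
  3    53,625.00    49,074.4715   147,223.4144     588,893.6578
  Σ                 56,010.7991   157,576.6523     616,433.9538
P = 56,010.7991.
Convexity = Σ t(t+1)·PV / [P·(1+y)²] = 616,433.9538 / (56,010.7991 × 1.060900) = 10.37386.

10.374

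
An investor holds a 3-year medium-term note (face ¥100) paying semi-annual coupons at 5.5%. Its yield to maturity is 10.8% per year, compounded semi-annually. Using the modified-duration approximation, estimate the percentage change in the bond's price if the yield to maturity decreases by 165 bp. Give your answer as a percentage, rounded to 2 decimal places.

+4.37%

Periodic yield y = 0.054. Modified duration first:
  t   CF        PV=CF/(1+0.054)^t    t·PV
  1         2.75         2.6091         2.6091
  2         2.75         2.4754         4.9509
  3         2.75         2.3486         7.0458
  4         2.75         2.2283         8.9131
  5         2.75         2.1141        10.5706
  6       102.75        74.9442       449.6653
  Σ                     86.7198       483.7549
P = 86.7198; D_Mac = 5.57837 half-year periods = 2.78918 yrs; D_mod = 2.78918/(1+0.054) = 2.64628 yrs.
ΔP/P ≈ -D_mod · Δy = -2.64628 × (-0.0165) = +0.043664 = +4.3664%.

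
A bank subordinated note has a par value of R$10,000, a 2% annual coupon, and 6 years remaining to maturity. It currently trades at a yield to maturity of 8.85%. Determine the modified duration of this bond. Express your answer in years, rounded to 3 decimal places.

Periodic yield y = 0.0885. First find Macaulay duration:
  t   CF        PV=CF/(1+0.0885)^t    t·PV
  1       200.00       183.7391       183.7391
  2       200.00       168.8003       337.6005
  3       200.00       155.0760       465.2281
  4       200.00       142.4677       569.8706
  5       200.00       130.8844       654.4219
  6    10,200.00     6,132.3872    36,794.3235
  Σ                  6,913.3547    39,005.1837
P = 6,913.3547; Macaulay duration = 39,005.1837 / 6,913.3547 = 5.64201 years.
Modified duration = D_Mac / (1 + y) = 5.64201 / 1.0885 = 5.18328 years.

5.183 years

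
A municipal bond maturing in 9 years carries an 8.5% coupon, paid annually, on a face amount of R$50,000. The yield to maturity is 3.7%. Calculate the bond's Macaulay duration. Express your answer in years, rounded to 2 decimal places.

7.00 years

Periodic yield y = 0.037. Discount each cash flow and weight by its year:
  t   CF        PV=CF/(1+0.037)^t    t·PV
  1     4,250.00     4,098.3607     4,098.3607
  2     4,250.00     3,952.1318     7,904.2636
  3     4,250.00     3,811.1203    11,433.3610
  4     4,250.00     3,675.1401    14,700.5606
  5     4,250.00     3,544.0117    17,720.0585
  6     4,250.00     3,417.5619    20,505.3715
  7     4,250.00     3,295.6238    23,069.3669
  8     4,250.00     3,178.0365    25,424.2919
  9    54,250.00    39,119.2874   352,073.5866
  Σ                 68,091.2743   476,929.2211
Price P = Σ PV = 68,091.2743.
Macaulay duration = Σ(t·PV) / P = 476,929.2211 / 68,091.2743 = 7.00426 years.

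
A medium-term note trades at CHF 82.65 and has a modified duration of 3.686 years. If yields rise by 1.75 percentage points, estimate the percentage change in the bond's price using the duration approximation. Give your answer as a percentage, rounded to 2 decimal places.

-6.45%

Duration approximation: ΔP/P ≈ -D_mod · Δy = -3.686 × (+0.0175) = -0.064505.
As a percentage: -6.4505%.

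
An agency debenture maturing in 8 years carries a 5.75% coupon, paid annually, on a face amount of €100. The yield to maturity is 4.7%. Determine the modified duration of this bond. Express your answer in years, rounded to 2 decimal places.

Periodic yield y = 0.047. First find Macaulay duration:
  t   CF        PV=CF/(1+0.047)^t    t·PV
  1         5.75         5.4919         5.4919
  2         5.75         5.2454        10.4907
  3         5.75         5.0099        15.0297
  4         5.75         4.7850        19.1400
  5         5.75         4.5702        22.8510
  6         5.75         4.3650        26.1902
  7         5.75         4.1691        29.1836
  8       105.75        73.2330       585.8641
  Σ                    106.8694       714.2411
P = 106.8694; Macaulay duration = 714.2411 / 106.8694 = 6.68331 years.
Modified duration = D_Mac / (1 + y) = 6.68331 / 1.047 = 6.38329 years.

6.38 years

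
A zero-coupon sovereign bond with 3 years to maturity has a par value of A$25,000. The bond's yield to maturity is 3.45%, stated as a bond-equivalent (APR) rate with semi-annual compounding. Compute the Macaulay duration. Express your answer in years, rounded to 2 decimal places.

A zero-coupon bond has a single cash flow at maturity, so its Macaulay duration equals its maturity: 3 years.
(Equivalently: 6 semi-annual periods ÷ 2 = 3 years.)

3.00 years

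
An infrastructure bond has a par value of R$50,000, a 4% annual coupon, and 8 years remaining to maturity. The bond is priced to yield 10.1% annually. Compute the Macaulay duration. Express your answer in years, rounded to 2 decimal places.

6.74 years

Periodic yield y = 0.101. Discount each cash flow and weight by its year:
  t   CF        PV=CF/(1+0.101)^t    t·PV
  1     2,000.00     1,816.5304     1,816.5304
  2     2,000.00     1,649.8914     3,299.7828
  3     2,000.00     1,498.5390     4,495.6169
  4     2,000.00     1,361.0708     5,444.2832
  5     2,000.00     1,236.2133     6,181.0663
  6     2,000.00     1,122.8095     6,736.8571
  7     2,000.00     1,019.8088     7,138.6617
  8    52,000.00    24,082.6787   192,661.4297
  Σ                 33,787.5419   227,774.2282
Price P = Σ PV = 33,787.5419.
Macaulay duration = Σ(t·PV) / P = 227,774.2282 / 33,787.5419 = 6.74137 years.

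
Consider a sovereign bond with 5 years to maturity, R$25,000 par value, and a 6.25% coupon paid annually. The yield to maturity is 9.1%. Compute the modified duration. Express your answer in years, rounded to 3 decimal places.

Periodic yield y = 0.091. First find Macaulay duration:
  t   CF        PV=CF/(1+0.091)^t    t·PV
  1     1,562.50     1,432.1723     1,432.1723
  2     1,562.50     1,312.7152     2,625.4305
  3     1,562.50     1,203.2220     3,609.6661
  4     1,562.50     1,102.8616     4,411.4465
  5    26,562.50    17,184.8282    85,924.1409
  Σ                 22,235.7994    98,002.8563
P = 22,235.7994; Macaulay duration = 98,002.8563 / 22,235.7994 = 4.40744 years.
Modified duration = D_Mac / (1 + y) = 4.40744 / 1.091 = 4.03981 years.

4.040 years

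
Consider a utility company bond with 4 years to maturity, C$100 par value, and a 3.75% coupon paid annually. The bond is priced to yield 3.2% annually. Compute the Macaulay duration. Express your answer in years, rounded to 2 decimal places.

3.79 years

Periodic yield y = 0.032. Discount each cash flow and weight by its year:
  t   CF        PV=CF/(1+0.032)^t    t·PV
  1         3.75         3.6337         3.6337
  2         3.75         3.5210         7.0421
  3         3.75         3.4119        10.2356
  4       103.75        91.4680       365.8721
  Σ                    102.0347       386.7835
Price P = Σ PV = 102.0347.
Macaulay duration = Σ(t·PV) / P = 386.7835 / 102.0347 = 3.79071 years.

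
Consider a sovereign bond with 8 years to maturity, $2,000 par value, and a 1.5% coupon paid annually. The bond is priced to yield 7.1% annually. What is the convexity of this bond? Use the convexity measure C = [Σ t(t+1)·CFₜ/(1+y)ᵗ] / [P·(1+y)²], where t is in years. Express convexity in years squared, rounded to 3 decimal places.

57.459

With y = 0.071:
  t   CF        PV=CF/(1+0.071)^t    t·PV        t(t+1)·PV
  1        30.00        28.0112        28.0112          56.0224
  2        30.00        26.1543        52.3085         156.9255
  3        30.00        24.4204        73.2612         293.0448
  4        30.00        22.8015        91.2060         456.0300
  5        30.00        21.2899       106.4496         638.6974
  6        30.00        19.8785       119.2712         834.8986
  7        30.00        18.5607       129.9251       1,039.4007
  8     2,030.00     1,172.6820     9,381.4563      84,433.1064
  Σ                  1,333.7986     9,981.8891      87,908.1257
P = 1,333.7986.
Convexity = Σ t(t+1)·PV / [P·(1+y)²] = 87,908.1257 / (1,333.7986 × 1.147041) = 57.45923.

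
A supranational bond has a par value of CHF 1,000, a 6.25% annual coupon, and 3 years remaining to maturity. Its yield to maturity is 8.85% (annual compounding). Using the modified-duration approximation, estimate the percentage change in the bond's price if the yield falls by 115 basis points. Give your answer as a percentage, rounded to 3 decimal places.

+2.980%

Periodic yield y = 0.0885. Modified duration first:
  t   CF        PV=CF/(1+0.0885)^t    t·PV
  1        62.50        57.4185        57.4185
  2        62.50        52.7501       105.5002
  3     1,062.50       823.8414     2,471.5243
  Σ                    934.0100     2,634.4430
P = 934.0100; D_Mac = 2.82057 yrs; D_mod = 2.82057/(1+0.0885) = 2.59125 yrs.
ΔP/P ≈ -D_mod · Δy = -2.59125 × (-0.0115) = +0.029799 = +2.9799%.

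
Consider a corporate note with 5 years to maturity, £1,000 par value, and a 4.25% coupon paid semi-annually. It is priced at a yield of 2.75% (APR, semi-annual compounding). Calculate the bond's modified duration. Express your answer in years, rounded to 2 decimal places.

Periodic yield y = 0.01375. First find Macaulay duration:
  t   CF        PV=CF/(1+0.01375)^t    t·PV
  1        21.25        20.9618        20.9618
  2        21.25        20.6775        41.3549
  3        21.25        20.3970        61.1910
  4        21.25        20.1203        80.4814
  5        21.25        19.8474        99.2372
  6        21.25        19.5782       117.4695
  7        21.25        19.3127       135.1889
  8        21.25        19.0507       152.4060
  9        21.25        18.7924       169.1312
  10    1,021.25       890.8886     8,908.8859
  Σ                  1,069.6267     9,786.3077
P = 1,069.6267; Macaulay duration = 9,786.3077 / 1,069.6267 = 9.14927 half-year periods = 4.57464 years.
Modified duration = D_Mac / (1 + y) = 4.57464 / 1.01375 = 4.51259 years.

4.51 years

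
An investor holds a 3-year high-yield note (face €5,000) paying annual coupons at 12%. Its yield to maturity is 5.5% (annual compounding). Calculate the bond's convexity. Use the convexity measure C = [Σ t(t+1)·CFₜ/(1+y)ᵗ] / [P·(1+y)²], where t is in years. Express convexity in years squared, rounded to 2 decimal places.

9.42

With y = 0.055:
  t   CF        PV=CF/(1+0.055)^t    t·PV        t(t+1)·PV
  1       600.00       568.7204       568.7204       1,137.4408
  2       600.00       539.0714     1,078.1429       3,234.4287
  3     5,600.00     4,769.0365    14,307.1096      57,228.4382
  Σ                  5,876.8283    15,953.9728      61,600.3077
P = 5,876.8283.
Convexity = Σ t(t+1)·PV / [P·(1+y)²] = 61,600.3077 / (5,876.8283 × 1.113025) = 9.41749.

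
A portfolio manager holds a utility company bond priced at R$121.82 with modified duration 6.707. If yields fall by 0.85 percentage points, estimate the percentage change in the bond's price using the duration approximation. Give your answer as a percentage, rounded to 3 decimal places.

+5.701%

Duration approximation: ΔP/P ≈ -D_mod · Δy = -6.707 × (-0.0085) = +0.0570095.
As a percentage: +5.70095%.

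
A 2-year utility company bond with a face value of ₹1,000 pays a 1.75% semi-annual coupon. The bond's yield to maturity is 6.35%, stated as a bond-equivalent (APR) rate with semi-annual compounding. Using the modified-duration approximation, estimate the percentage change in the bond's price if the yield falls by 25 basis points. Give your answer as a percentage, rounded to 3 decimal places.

Periodic yield y = 0.03175. Modified duration first:
  t   CF        PV=CF/(1+0.03175)^t    t·PV
  1         8.75         8.4807         8.4807
  2         8.75         8.2198        16.4395
  3         8.75         7.9668        23.9004
  4     1,008.75       890.1960     3,560.7840
  Σ                    914.8633     3,609.6047
P = 914.8633; D_Mac = 3.94551 half-year periods = 1.97276 yrs; D_mod = 1.97276/(1+0.03175) = 1.91205 yrs.
ΔP/P ≈ -D_mod · Δy = -1.91205 × (-0.0025) = +0.004780 = +0.4780%.

+0.478%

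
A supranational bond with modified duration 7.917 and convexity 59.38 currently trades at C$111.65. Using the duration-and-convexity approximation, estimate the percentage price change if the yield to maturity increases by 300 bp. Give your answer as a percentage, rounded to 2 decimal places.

Duration effect: -D_mod·Δy = -7.917 × (+0.03) = -0.237510
Convexity effect: ½·C·(Δy)² = 0.5 × 59.38 × (0.03)² = +0.0267210
ΔP/P ≈ -0.237510 + 0.0267210 = -0.210789
= -21.0789%.

-21.08%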